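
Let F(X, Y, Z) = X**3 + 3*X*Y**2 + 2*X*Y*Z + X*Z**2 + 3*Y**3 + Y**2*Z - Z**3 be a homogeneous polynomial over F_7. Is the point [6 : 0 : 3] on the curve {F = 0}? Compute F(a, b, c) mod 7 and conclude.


F(6,0,3) ≡ 5 (mod 7); P is NOT on the curve.

Evaluate F(6, 0, 3) term-by-term (mod 7).
  X**3 ↦ 1·216·1·1 = 216
  3*X*Y**2 ↦ 3·6·0·1 = 0
  2*X*Y*Z ↦ 2·6·0·3 = 0
  X*Z**2 ↦ 1·6·1·9 = 54
  3*Y**3 ↦ 3·1·0·1 = 0
  Y**2*Z ↦ 1·1·0·3 = 0
  -Z**3 ↦ -1·1·1·27 = -27
Sum: F(6, 0, 3) = (216) + (0) + (0) + (54) + (0) + (0) + (-27) = 243.
Reducing mod 7: 243 ≡ 5 (mod 7).
Since F(a, b, c) ≡ 5 ≠ 0 (mod 7), P does NOT lie on the curve.


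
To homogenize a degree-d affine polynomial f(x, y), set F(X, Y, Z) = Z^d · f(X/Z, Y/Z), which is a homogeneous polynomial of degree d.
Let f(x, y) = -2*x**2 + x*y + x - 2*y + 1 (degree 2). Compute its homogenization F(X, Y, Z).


F(X, Y, Z) = -2*X**2 + X*Y + X*Z - 2*Y*Z + Z**2

deg(f) = 2.
Substitute x = X/Z, y = Y/Z into f, then multiply by Z^2.
  monomial -2·x^2·y^0 ↦ -2·X^2·Y^0·Z^0.
  monomial 1·x^1·y^1 ↦ 1·X^1·Y^1·Z^0.
  monomial 1·x^1·y^0 ↦ 1·X^1·Y^0·Z^1.
  monomial -2·x^0·y^1 ↦ -2·X^0·Y^1·Z^1.
  monomial 1·x^0·y^0 ↦ 1·X^0·Y^0·Z^2.
Collecting: F(X, Y, Z) = -2*X**2 + X*Y + X*Z - 2*Y*Z + Z**2.


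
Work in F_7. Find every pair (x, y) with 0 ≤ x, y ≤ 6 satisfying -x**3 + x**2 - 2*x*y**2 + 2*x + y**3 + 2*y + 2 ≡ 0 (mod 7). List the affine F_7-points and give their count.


Affine F_7-points: {(0, 2), (0, 3), (4, 3), (4, 6), (5, 5), (6, 1)}; count = 6.

For each of the 49 pairs (x, y) ∈ F_7², evaluate f(x, y) mod 7. Record the zeros.
  x = 0: [0↦2, 1↦5, 2↦0, 3↦0, 4↦4, 5↦4, 6↦6]  zeros at y ∈ {2, 3}
  x = 1: [0↦4, 1↦5, 2↦1, 3↦5, 4↦2, 5↦5, 6↦6]  zeros at y ∈ ∅
  x = 2: [0↦2, 1↦1, 2↦5, 3↦6, 4↦3, 5↦2, 6↦2]  zeros at y ∈ ∅
  x = 3: [0↦4, 1↦1, 2↦6, 3↦4, 4↦1, 5↦3, 6↦2]  zeros at y ∈ ∅
  x = 4: [0↦4, 1↦6, 2↦5, 3↦0, 4↦4, 5↦2, 6↦0]  zeros at y ∈ {3, 6}
  x = 5: [0↦3, 1↦3, 2↦3, 3↦2, 4↦6, 5↦0, 6↦4]  zeros at y ∈ {5}
  x = 6: [0↦2, 1↦0, 2↦1, 3↦4, 4↦1, 5↦5, 6↦1]  zeros at y ∈ {1}
Collecting zeros: affine points = {(0, 2), (0, 3), (4, 3), (4, 6), (5, 5), (6, 1)}.
Total count |C(F_7)_aff| = 6.


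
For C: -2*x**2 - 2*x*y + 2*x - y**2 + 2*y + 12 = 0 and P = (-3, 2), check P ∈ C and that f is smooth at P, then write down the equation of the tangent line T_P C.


Tangent line at P: 10*x + 4*y + 22 = 0.

Step 1: f(-3, 2) = 0, so P lies on C.
Step 2: partial derivatives
  f_x(x, y) = -4*x - 2*y + 2, f_y(x, y) = -2*x - 2*y + 2.
  f_x(P) = 10, f_y(P) = 4 (gradient nonzero, so P is smooth).
Step 3: tangent line at P: 10·(x − -3) + 4·(y − 2) = 0.
Expanding: 10*x + 4*y + 22 = 0.


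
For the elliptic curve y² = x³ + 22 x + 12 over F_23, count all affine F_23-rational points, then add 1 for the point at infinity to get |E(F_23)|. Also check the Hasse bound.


Affine points = {(0, 9), (0, 14), (1, 9), (1, 14), (2, 8), (2, 15), (3, 6), (3, 17), (4, 7), (4, 16), (7, 7), (7, 16), (10, 6), (10, 17), (12, 7), (12, 16), (17, 3), (17, 20), (21, 11), (21, 12), (22, 9), (22, 14)}; affine count = 22; |E(F_23)| = 23.

Discriminant check: Δ ∝ 4a³ + 27b² = 4·22³ + 27·12² = 4·10648 + 27·144 ≡ 20 (mod 23). Nonzero ⇒ E is nonsingular.
For each x ∈ F_23, compute rhs = x³ + 22·x + 12 mod 23, then count y ∈ F_23 with y² ≡ rhs.
  x = 0: rhs = 12, matching y values: 9, 14 (2 points).
  x = 1: rhs = 12, matching y values: 9, 14 (2 points).
  x = 2: rhs = 18, matching y values: 8, 15 (2 points).
  x = 3: rhs = 13, matching y values: 6, 17 (2 points).
  x = 4: rhs = 3, matching y values: 7, 16 (2 points).
  x = 5: rhs = 17, matching y values: none (0 points).
  x = 6: rhs = 15, matching y values: none (0 points).
  x = 7: rhs = 3, matching y values: 7, 16 (2 points).
  x = 8: rhs = 10, matching y values: none (0 points).
  x = 9: rhs = 19, matching y values: none (0 points).
  x = 10: rhs = 13, matching y values: 6, 17 (2 points).
  x = 11: rhs = 21, matching y values: none (0 points).
  x = 12: rhs = 3, matching y values: 7, 16 (2 points).
  x = 13: rhs = 11, matching y values: none (0 points).
  x = 14: rhs = 5, matching y values: none (0 points).
  x = 15: rhs = 14, matching y values: none (0 points).
  x = 16: rhs = 21, matching y values: none (0 points).
  x = 17: rhs = 9, matching y values: 3, 20 (2 points).
  x = 18: rhs = 7, matching y values: none (0 points).
  x = 19: rhs = 21, matching y values: none (0 points).
  x = 20: rhs = 11, matching y values: none (0 points).
  x = 21: rhs = 6, matching y values: 11, 12 (2 points).
  x = 22: rhs = 12, matching y values: 9, 14 (2 points).
Total affine count: 22.
Full point count |E(F_23)| = 22 + 1 = 23.
Hasse bound: |23 − (23+1)| = |-1| = 1 ≤ 2√23 ≈ 9.5917 ✓.


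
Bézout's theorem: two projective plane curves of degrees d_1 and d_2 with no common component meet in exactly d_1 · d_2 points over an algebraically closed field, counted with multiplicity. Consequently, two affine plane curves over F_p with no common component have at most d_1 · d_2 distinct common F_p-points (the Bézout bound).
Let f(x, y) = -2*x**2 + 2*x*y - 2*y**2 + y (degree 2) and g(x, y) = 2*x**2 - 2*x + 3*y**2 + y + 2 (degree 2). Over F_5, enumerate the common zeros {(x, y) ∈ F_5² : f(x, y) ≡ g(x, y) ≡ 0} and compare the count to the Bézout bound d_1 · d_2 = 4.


Common zeros: {(2, 1), (4, 1)}; count = 2; Bézout bound = 4.

deg(f) = 2, deg(g) = 2, so Bézout bound = 4.
Scan x ∈ F_5. For each x, list the y ∈ F_5 with f(x, y) ≡ 0 and those with g(x, y) ≡ 0 (mod 5); the common zeros in that column are the intersection.
  x = 0: f ≡ 0 at y ∈ {0, 3}; g ≡ 0 at y ∈ ∅; common: ∅.
  x = 1: f ≡ 0 at y ∈ ∅; g ≡ 0 at y ∈ ∅; common: ∅.
  x = 2: f ≡ 0 at y ∈ {1, 4}; g ≡ 0 at y ∈ {1, 2}; common: {1}.
  x = 3: f ≡ 0 at y ∈ {3}; g ≡ 0 at y ∈ ∅; common: ∅.
  x = 4: f ≡ 0 at y ∈ {1}; g ≡ 0 at y ∈ {1, 2}; common: {1}.
Collecting: common zeros = {(2, 1), (4, 1)}, so the count is 2.
Comparison with the Bézout bound: 2 ≤ 4 = deg(f)·deg(g), as expected for curves with no common component (the affine F_5-count falls short of the bound because intersections may lie at infinity, over extension fields, or carry multiplicity).


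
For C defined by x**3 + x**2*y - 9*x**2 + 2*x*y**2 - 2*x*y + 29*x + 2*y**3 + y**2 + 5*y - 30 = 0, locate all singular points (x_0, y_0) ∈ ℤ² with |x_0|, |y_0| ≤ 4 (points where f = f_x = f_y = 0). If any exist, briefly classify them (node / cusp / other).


Singular points: {(3, -1)}; classification: node.

Compute partial derivatives:
  f_x = 3*x**2 + 2*x*y - 18*x + 2*y**2 - 2*y + 29.
  f_y = x**2 + 4*x*y - 2*x + 6*y**2 + 2*y + 5.
Scan x_0 ∈ {−4, ..., 4}. For each x_0, f_y(x_0, y) is a polynomial in y; find its integer roots y ∈ {−4, ..., 4}, then test f_x and f at those candidates.
  x = -4: f_y(-4, y) = 6*y**2 - 14*y + 29; no integer root y with |y| ≤ 4.
  x = -3: f_y(-3, y) = 6*y**2 - 10*y + 20; no integer root y with |y| ≤ 4.
  x = -2: f_y(-2, y) = 6*y**2 - 6*y + 13; no integer root y with |y| ≤ 4.
  x = -1: f_y(-1, y) = 6*y**2 - 2*y + 8; no integer root y with |y| ≤ 4.
  x = 0: f_y(0, y) = 6*y**2 + 2*y + 5; no integer root y with |y| ≤ 4.
  x = 1: f_y(1, y) = 6*y**2 + 6*y + 4; no integer root y with |y| ≤ 4.
  x = 2: f_y(2, y) = 6*y**2 + 10*y + 5; no integer root y with |y| ≤ 4.
  x = 3: f_y(3, y) = 6*y**2 + 14*y + 8; vanishes at y ∈ {-1}. (3, -1): f_x = 0, f = 0 — SINGULAR.
  x = 4: f_y(4, y) = 6*y**2 + 18*y + 13; no integer root y with |y| ≤ 4.
Only singular point on the grid: (3, -1).
Classify: substitute x = 3 + u, y = -1 + v and expand: f = u**3 + u**2*v - u**2 + 2*u*v**2 + 2*v**3 + v**2.
No constant or linear terms (consistent with a singular point). Quadratic part: -u**2 + v**2. Cubic part: u**3 + u**2*v + 2*u*v**2 + 2*v**3.
The quadratic part v**2 - u**2 = (v − u)(v + u) splits into two distinct linear factors, so there are two distinct tangent lines y − -1 = ±(x − 3) — this is a node (ordinary double point).
Classification: node.


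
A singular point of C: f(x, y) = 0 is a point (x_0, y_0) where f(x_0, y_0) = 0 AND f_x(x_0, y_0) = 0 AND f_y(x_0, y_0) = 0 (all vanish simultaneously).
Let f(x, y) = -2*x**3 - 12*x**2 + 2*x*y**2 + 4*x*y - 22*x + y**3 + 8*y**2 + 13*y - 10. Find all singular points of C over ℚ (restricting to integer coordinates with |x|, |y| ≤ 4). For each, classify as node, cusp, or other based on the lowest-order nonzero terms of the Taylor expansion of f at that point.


Singular points: {(-2, -1)}; classification: cusp.

Compute partial derivatives:
  f_x = -6*x**2 - 24*x + 2*y**2 + 4*y - 22.
  f_y = 4*x*y + 4*x + 3*y**2 + 16*y + 13.
Scan x_0 ∈ {−4, ..., 4}. For each x_0, f_y(x_0, y) is a polynomial in y; find its integer roots y ∈ {−4, ..., 4}, then test f_x and f at those candidates.
  x = -4: f_y(-4, y) = 3*y**2 - 3; vanishes at y ∈ {-1, 1}. (-4, -1): f_x = -24 ≠ 0; (-4, 1): f_x = -16 ≠ 0.
  x = -3: f_y(-3, y) = 3*y**2 + 4*y + 1; vanishes at y ∈ {-1}. (-3, -1): f_x = -6 ≠ 0.
  x = -2: f_y(-2, y) = 3*y**2 + 8*y + 5; vanishes at y ∈ {-1}. (-2, -1): f_x = 0, f = 0 — SINGULAR.
  x = -1: f_y(-1, y) = 3*y**2 + 12*y + 9; vanishes at y ∈ {-3, -1}. (-1, -3): f_x = 2 ≠ 0; (-1, -1): f_x = -6 ≠ 0.
  x = 0: f_y(0, y) = 3*y**2 + 16*y + 13; vanishes at y ∈ {-1}. (0, -1): f_x = -24 ≠ 0.
  x = 1: f_y(1, y) = 3*y**2 + 20*y + 17; vanishes at y ∈ {-1}. (1, -1): f_x = -54 ≠ 0.
  x = 2: f_y(2, y) = 3*y**2 + 24*y + 21; vanishes at y ∈ {-1}. (2, -1): f_x = -96 ≠ 0.
  x = 3: f_y(3, y) = 3*y**2 + 28*y + 25; vanishes at y ∈ {-1}. (3, -1): f_x = -150 ≠ 0.
  x = 4: f_y(4, y) = 3*y**2 + 32*y + 29; vanishes at y ∈ {-1}. (4, -1): f_x = -216 ≠ 0.
Only singular point on the grid: (-2, -1).
Classify: substitute x = -2 + u, y = -1 + v and expand: f = -2*u**3 + 2*u*v**2 + v**3 + v**2.
No constant or linear terms (consistent with a singular point). Quadratic part: v**2. Cubic part: -2*u**3 + 2*u*v**2 + v**3.
The quadratic part v**2 is a perfect square, so there is a single (double) tangent line v = 0, i.e. y = -1. Restricting the cubic part to that line (v = 0) leaves -2*u**3 ≠ 0, so f is not divisible by v and the branch is v² ≈ 2*u**3 to lowest order — this is a cusp.
Classification: cusp.


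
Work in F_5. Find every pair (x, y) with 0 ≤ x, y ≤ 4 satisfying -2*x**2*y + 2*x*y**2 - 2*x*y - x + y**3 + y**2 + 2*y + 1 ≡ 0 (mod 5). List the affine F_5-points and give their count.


Affine F_5-points: {(0, 1), (1, 0), (2, 1), (3, 2), (4, 2)}; count = 5.

For each of the 25 pairs (x, y) ∈ F_5², evaluate f(x, y) mod 5. Record the zeros.
  x = 0: [0↦1, 1↦0, 2↦2, 3↦3, 4↦4]  zeros at y ∈ {1}
  x = 1: [0↦0, 1↦2, 2↦1, 3↦3, 4↦4]  zeros at y ∈ {0}
  x = 2: [0↦4, 1↦0, 2↦2, 3↦1, 4↦3]  zeros at y ∈ {1}
  x = 3: [0↦3, 1↦4, 2↦0, 3↦2, 4↦1]  zeros at y ∈ {2}
  x = 4: [0↦2, 1↦4, 2↦0, 3↦1, 4↦3]  zeros at y ∈ {2}
Collecting zeros: affine points = {(0, 1), (1, 0), (2, 1), (3, 2), (4, 2)}.
Total count |C(F_5)_aff| = 5.


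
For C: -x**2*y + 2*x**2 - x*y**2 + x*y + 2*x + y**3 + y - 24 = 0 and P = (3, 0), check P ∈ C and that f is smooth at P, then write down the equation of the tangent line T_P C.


Tangent line at P: 14*x - 5*y - 42 = 0.

Step 1: f(3, 0) = 0, so P lies on C.
Step 2: partial derivatives
  f_x(x, y) = -2*x*y + 4*x - y**2 + y + 2, f_y(x, y) = -x**2 - 2*x*y + x + 3*y**2 + 1.
  f_x(P) = 14, f_y(P) = -5 (gradient nonzero, so P is smooth).
Step 3: tangent line at P: 14·(x − 3) + -5·(y − 0) = 0.
Expanding: 14*x - 5*y - 42 = 0.


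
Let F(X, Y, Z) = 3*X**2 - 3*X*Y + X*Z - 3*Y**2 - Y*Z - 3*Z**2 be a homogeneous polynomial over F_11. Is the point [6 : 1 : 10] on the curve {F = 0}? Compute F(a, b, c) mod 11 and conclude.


F(6,1,10) ≡ 2 (mod 11); P is NOT on the curve.

Evaluate F(6, 1, 10) term-by-term (mod 11).
  3*X**2 ↦ 3·36·1·1 = 108
  -3*X*Y ↦ -3·6·1·1 = -18
  X*Z ↦ 1·6·1·10 = 60
  -3*Y**2 ↦ -3·1·1·1 = -3
  -Y*Z ↦ -1·1·1·10 = -10
  -3*Z**2 ↦ -3·1·1·100 = -300
Sum: F(6, 1, 10) = (108) + (-18) + (60) + (-3) + (-10) + (-300) = -163.
Reducing mod 11: -163 ≡ 2 (mod 11).
Since F(a, b, c) ≡ 2 ≠ 0 (mod 11), P does NOT lie on the curve.


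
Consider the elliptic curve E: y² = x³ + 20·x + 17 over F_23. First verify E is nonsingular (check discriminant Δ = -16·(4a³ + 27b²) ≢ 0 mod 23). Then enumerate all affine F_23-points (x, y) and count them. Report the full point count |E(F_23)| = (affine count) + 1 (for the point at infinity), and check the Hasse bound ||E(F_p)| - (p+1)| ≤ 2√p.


Affine points = {(3, 9), (3, 14), (4, 0), (5, 9), (5, 14), (6, 10), (6, 13), (9, 11), (9, 12), (11, 2), (11, 21), (13, 6), (13, 17), (15, 9), (15, 14), (17, 7), (17, 16)}; affine count = 17; |E(F_23)| = 18.

Discriminant check: Δ ∝ 4a³ + 27b² = 4·20³ + 27·17² = 4·8000 + 27·289 ≡ 13 (mod 23). Nonzero ⇒ E is nonsingular.
For each x ∈ F_23, compute rhs = x³ + 20·x + 17 mod 23, then count y ∈ F_23 with y² ≡ rhs.
  x = 0: rhs = 17, matching y values: none (0 points).
  x = 1: rhs = 15, matching y values: none (0 points).
  x = 2: rhs = 19, matching y values: none (0 points).
  x = 3: rhs = 12, matching y values: 9, 14 (2 points).
  x = 4: rhs = 0, matching y values: 0 (1 points).
  x = 5: rhs = 12, matching y values: 9, 14 (2 points).
  x = 6: rhs = 8, matching y values: 10, 13 (2 points).
  x = 7: rhs = 17, matching y values: none (0 points).
  x = 8: rhs = 22, matching y values: none (0 points).
  x = 9: rhs = 6, matching y values: 11, 12 (2 points).
  x = 10: rhs = 21, matching y values: none (0 points).
  x = 11: rhs = 4, matching y values: 2, 21 (2 points).
  x = 12: rhs = 7, matching y values: none (0 points).
  x = 13: rhs = 13, matching y values: 6, 17 (2 points).
  x = 14: rhs = 5, matching y values: none (0 points).
  x = 15: rhs = 12, matching y values: 9, 14 (2 points).
  x = 16: rhs = 17, matching y values: none (0 points).
  x = 17: rhs = 3, matching y values: 7, 16 (2 points).
  x = 18: rhs = 22, matching y values: none (0 points).
  x = 19: rhs = 11, matching y values: none (0 points).
  x = 20: rhs = 22, matching y values: none (0 points).
  x = 21: rhs = 15, matching y values: none (0 points).
  x = 22: rhs = 19, matching y values: none (0 points).
Total affine count: 17.
Full point count |E(F_23)| = 17 + 1 = 18.
Hasse bound: |18 − (23+1)| = |-6| = 6 ≤ 2√23 ≈ 9.5917 ✓.


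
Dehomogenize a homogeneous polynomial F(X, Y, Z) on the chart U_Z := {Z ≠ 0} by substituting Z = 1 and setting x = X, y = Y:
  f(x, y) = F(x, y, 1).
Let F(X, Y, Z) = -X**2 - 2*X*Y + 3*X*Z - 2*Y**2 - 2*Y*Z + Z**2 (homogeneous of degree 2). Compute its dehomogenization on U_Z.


f(x, y) = -x**2 - 2*x*y + 3*x - 2*y**2 - 2*y + 1

On U_Z we set Z = 1. Each monomial c·X^i·Y^j·Z^k in F becomes c·x^i·y^j·1^k = c·x^i·y^j.
Substituting Z = 1: F(X, Y, 1) = -x**2 - 2*x*y + 3*x - 2*y**2 - 2*y + 1.
Note: deg(f) ≤ deg(F) = 2; strict inequality happens when F is divisible by Z (lost terms).


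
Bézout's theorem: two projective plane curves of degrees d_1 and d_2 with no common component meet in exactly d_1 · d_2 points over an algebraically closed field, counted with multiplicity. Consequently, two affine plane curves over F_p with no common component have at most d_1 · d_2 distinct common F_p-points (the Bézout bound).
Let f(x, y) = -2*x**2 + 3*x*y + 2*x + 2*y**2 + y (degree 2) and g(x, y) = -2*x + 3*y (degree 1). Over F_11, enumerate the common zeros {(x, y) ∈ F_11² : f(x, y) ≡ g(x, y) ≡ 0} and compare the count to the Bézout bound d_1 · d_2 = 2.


Common zeros: {(0, 0), (8, 9)}; count = 2; Bézout bound = 2.

deg(f) = 2, deg(g) = 1, so Bézout bound = 2.
Scan x ∈ F_11. For each x, list the y ∈ F_11 with f(x, y) ≡ 0 and those with g(x, y) ≡ 0 (mod 11); the common zeros in that column are the intersection.
  x = 0: f ≡ 0 at y ∈ {0, 5}; g ≡ 0 at y ∈ {0}; common: {0}.
  x = 1: f ≡ 0 at y ∈ {0, 9}; g ≡ 0 at y ∈ {8}; common: ∅.
  x = 2: f ≡ 0 at y ∈ {6, 7}; g ≡ 0 at y ∈ {5}; common: ∅.
  x = 3: f ≡ 0 at y ∈ {1, 5}; g ≡ 0 at y ∈ {2}; common: ∅.
  x = 4: f ≡ 0 at y ∈ {3, 7}; g ≡ 0 at y ∈ {10}; common: ∅.
  x = 5: f ≡ 0 at y ∈ {1, 2}; g ≡ 0 at y ∈ {7}; common: ∅.
  x = 6: f ≡ 0 at y ∈ {8, 10}; g ≡ 0 at y ∈ {4}; common: ∅.
  x = 7: f ≡ 0 at y ∈ {3, 8}; g ≡ 0 at y ∈ {1}; common: ∅.
  x = 8: f ≡ 0 at y ∈ {6, 9}; g ≡ 0 at y ∈ {9}; common: {9}.
  x = 9: f ≡ 0 at y ∈ {4}; g ≡ 0 at y ∈ {6}; common: ∅.
  x = 10: f ≡ 0 at y ∈ {2, 10}; g ≡ 0 at y ∈ {3}; common: ∅.
Collecting: common zeros = {(0, 0), (8, 9)}, so the count is 2.
Comparison with the Bézout bound: 2 ≤ 2 = deg(f)·deg(g), as expected for curves with no common component (the bound is attained).


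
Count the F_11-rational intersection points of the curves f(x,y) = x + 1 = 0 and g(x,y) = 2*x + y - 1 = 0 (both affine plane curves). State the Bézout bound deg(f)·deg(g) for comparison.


Common zeros: {(10, 3)}; count = 1; Bézout bound = 1.

deg(f) = 1, deg(g) = 1, so Bézout bound = 1.
Scan x ∈ F_11. For each x, list the y ∈ F_11 with f(x, y) ≡ 0 and those with g(x, y) ≡ 0 (mod 11); the common zeros in that column are the intersection.
  x = 0: f ≡ 0 at y ∈ ∅; g ≡ 0 at y ∈ {1}; common: ∅.
  x = 1: f ≡ 0 at y ∈ ∅; g ≡ 0 at y ∈ {10}; common: ∅.
  x = 2: f ≡ 0 at y ∈ ∅; g ≡ 0 at y ∈ {8}; common: ∅.
  x = 3: f ≡ 0 at y ∈ ∅; g ≡ 0 at y ∈ {6}; common: ∅.
  x = 4: f ≡ 0 at y ∈ ∅; g ≡ 0 at y ∈ {4}; common: ∅.
  x = 5: f ≡ 0 at y ∈ ∅; g ≡ 0 at y ∈ {2}; common: ∅.
  x = 6: f ≡ 0 at y ∈ ∅; g ≡ 0 at y ∈ {0}; common: ∅.
  x = 7: f ≡ 0 at y ∈ ∅; g ≡ 0 at y ∈ {9}; common: ∅.
  x = 8: f ≡ 0 at y ∈ ∅; g ≡ 0 at y ∈ {7}; common: ∅.
  x = 9: f ≡ 0 at y ∈ ∅; g ≡ 0 at y ∈ {5}; common: ∅.
  x = 10: f ≡ 0 at y ∈ {0, 1, 2, 3, 4, 5, 6, 7, 8, 9, 10}; g ≡ 0 at y ∈ {3}; common: {3}.
Collecting: common zeros = {(10, 3)}, so the count is 1.
Comparison with the Bézout bound: 1 ≤ 1 = deg(f)·deg(g), as expected for curves with no common component (the bound is attained).


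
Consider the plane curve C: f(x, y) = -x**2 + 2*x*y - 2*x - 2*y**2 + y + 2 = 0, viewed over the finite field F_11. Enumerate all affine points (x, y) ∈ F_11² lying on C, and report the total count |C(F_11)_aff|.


Affine F_11-points: {(1, 1), (1, 6), (3, 10), (4, 0), (4, 10), (5, 0), (7, 4), (7, 9), (9, 6), (9, 9), (10, 1), (10, 4)}; count = 12.

For each of the 121 pairs (x, y) ∈ F_11², evaluate f(x, y) mod 11. Record the zeros.
  x = 0: [0↦2, 1↦1, 2↦7, 3↦9, 4↦7, 5↦1, 6↦2, 7↦10, 8↦3, 9↦3, 10↦10]  zeros at y ∈ ∅
  x = 1: [0↦10, 1↦0, 2↦8, 3↦1, 4↦1, 5↦8, 6↦0, 7↦10, 8↦5, 9↦7, 10↦5]  zeros at y ∈ {1, 6}
  x = 2: [0↦5, 1↦8, 2↦7, 3↦2, 4↦4, 5↦2, 6↦7, 7↦8, 8↦5, 9↦9, 10↦9]  zeros at y ∈ ∅
  x = 3: [0↦9, 1↦3, 2↦4, 3↦1, 4↦5, 5↦5, 6↦1, 7↦4, 8↦3, 9↦9, 10↦0]  zeros at y ∈ {10}
  x = 4: [0↦0, 1↦7, 2↦10, 3↦9, 4↦4, 5↦6, 6↦4, 7↦9, 8↦10, 9↦7, 10↦0]  zeros at y ∈ {0, 10}
  x = 5: [0↦0, 1↦9, 2↦3, 3↦4, 4↦1, 5↦5, 6↦5, 7↦1, 8↦4, 9↦3, 10↦9]  zeros at y ∈ {0}
  x = 6: [0↦9, 1↦9, 2↦5, 3↦8, 4↦7, 5↦2, 6↦4, 7↦2, 8↦7, 9↦8, 10↦5]  zeros at y ∈ ∅
  x = 7: [0↦5, 1↦7, 2↦5, 3↦10, 4↦0, 5↦8, 6↦1, 7↦1, 8↦8, 9↦0, 10↦10]  zeros at y ∈ {4, 9}
  x = 8: [0↦10, 1↦3, 2↦3, 3↦10, 4↦2, 5↦1, 6↦7, 7↦9, 8↦7, 9↦1, 10↦2]  zeros at y ∈ ∅
  x = 9: [0↦2, 1↦8, 2↦10, 3↦8, 4↦2, 5↦3, 6↦0, 7↦4, 8↦4, 9↦0, 10↦3]  zeros at y ∈ {6, 9}
  x = 10: [0↦3, 1↦0, 2↦4, 3↦4, 4↦0, 5↦3, 6↦2, 7↦8, 8↦10, 9↦8, 10↦2]  zeros at y ∈ {1, 4}
Collecting zeros: affine points = {(1, 1), (1, 6), (3, 10), (4, 0), (4, 10), (5, 0), (7, 4), (7, 9), (9, 6), (9, 9), (10, 1), (10, 4)}.
Total count |C(F_11)_aff| = 12.


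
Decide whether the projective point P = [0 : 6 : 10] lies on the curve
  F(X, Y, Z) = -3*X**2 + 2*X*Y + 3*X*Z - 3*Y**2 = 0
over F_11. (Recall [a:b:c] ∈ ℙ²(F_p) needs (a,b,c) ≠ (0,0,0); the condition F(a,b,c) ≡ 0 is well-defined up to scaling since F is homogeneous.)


F(0,6,10) ≡ 2 (mod 11); P is NOT on the curve.

Evaluate F(0, 6, 10) term-by-term (mod 11).
  -3*X**2 ↦ -3·0·1·1 = 0
  2*X*Y ↦ 2·0·6·1 = 0
  3*X*Z ↦ 3·0·1·10 = 0
  -3*Y**2 ↦ -3·1·36·1 = -108
Sum: F(0, 6, 10) = (0) + (0) + (0) + (-108) = -108.
Reducing mod 11: -108 ≡ 2 (mod 11).
Since F(a, b, c) ≡ 2 ≠ 0 (mod 11), P does NOT lie on the curve.


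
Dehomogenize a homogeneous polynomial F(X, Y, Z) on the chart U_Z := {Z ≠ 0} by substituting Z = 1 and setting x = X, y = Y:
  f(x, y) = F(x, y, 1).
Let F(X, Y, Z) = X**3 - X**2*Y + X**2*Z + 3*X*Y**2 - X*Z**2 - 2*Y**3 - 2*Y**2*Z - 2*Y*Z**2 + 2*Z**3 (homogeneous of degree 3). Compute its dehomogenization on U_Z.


f(x, y) = x**3 - x**2*y + x**2 + 3*x*y**2 - x - 2*y**3 - 2*y**2 - 2*y + 2

On U_Z we set Z = 1. Each monomial c·X^i·Y^j·Z^k in F becomes c·x^i·y^j·1^k = c·x^i·y^j.
Substituting Z = 1: F(X, Y, 1) = x**3 - x**2*y + x**2 + 3*x*y**2 - x - 2*y**3 - 2*y**2 - 2*y + 2.
Note: deg(f) ≤ deg(F) = 3; strict inequality happens when F is divisible by Z (lost terms).


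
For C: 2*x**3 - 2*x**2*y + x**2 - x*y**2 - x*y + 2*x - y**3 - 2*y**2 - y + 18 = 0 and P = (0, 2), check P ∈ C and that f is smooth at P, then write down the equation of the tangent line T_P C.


Tangent line at P: -4*x - 21*y + 42 = 0.

Step 1: f(0, 2) = 0, so P lies on C.
Step 2: partial derivatives
  f_x(x, y) = 6*x**2 - 4*x*y + 2*x - y**2 - y + 2, f_y(x, y) = -2*x**2 - 2*x*y - x - 3*y**2 - 4*y - 1.
  f_x(P) = -4, f_y(P) = -21 (gradient nonzero, so P is smooth).
Step 3: tangent line at P: -4·(x − 0) + -21·(y − 2) = 0.
Expanding: -4*x - 21*y + 42 = 0.


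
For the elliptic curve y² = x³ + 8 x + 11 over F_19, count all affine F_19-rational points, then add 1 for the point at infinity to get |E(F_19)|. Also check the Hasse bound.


Affine points = {(0, 7), (0, 12), (1, 1), (1, 18), (2, 4), (2, 15), (3, 9), (3, 10), (5, 9), (5, 10), (6, 3), (6, 16), (7, 7), (7, 12), (8, 6), (8, 13), (11, 9), (11, 10), (12, 7), (12, 12), (14, 6), (14, 13), (16, 6), (16, 13), (17, 5), (17, 14)}; affine count = 26; |E(F_19)| = 27.

Discriminant check: Δ ∝ 4a³ + 27b² = 4·8³ + 27·11² = 4·512 + 27·121 ≡ 14 (mod 19). Nonzero ⇒ E is nonsingular.
For each x ∈ F_19, compute rhs = x³ + 8·x + 11 mod 19, then count y ∈ F_19 with y² ≡ rhs.
  x = 0: rhs = 11, matching y values: 7, 12 (2 points).
  x = 1: rhs = 1, matching y values: 1, 18 (2 points).
  x = 2: rhs = 16, matching y values: 4, 15 (2 points).
  x = 3: rhs = 5, matching y values: 9, 10 (2 points).
  x = 4: rhs = 12, matching y values: none (0 points).
  x = 5: rhs = 5, matching y values: 9, 10 (2 points).
  x = 6: rhs = 9, matching y values: 3, 16 (2 points).
  x = 7: rhs = 11, matching y values: 7, 12 (2 points).
  x = 8: rhs = 17, matching y values: 6, 13 (2 points).
  x = 9: rhs = 14, matching y values: none (0 points).
  x = 10: rhs = 8, matching y values: none (0 points).
  x = 11: rhs = 5, matching y values: 9, 10 (2 points).
  x = 12: rhs = 11, matching y values: 7, 12 (2 points).
  x = 13: rhs = 13, matching y values: none (0 points).
  x = 14: rhs = 17, matching y values: 6, 13 (2 points).
  x = 15: rhs = 10, matching y values: none (0 points).
  x = 16: rhs = 17, matching y values: 6, 13 (2 points).
  x = 17: rhs = 6, matching y values: 5, 14 (2 points).
  x = 18: rhs = 2, matching y values: none (0 points).
Total affine count: 26.
Full point count |E(F_19)| = 26 + 1 = 27.
Hasse bound: |27 − (19+1)| = |7| = 7 ≤ 2√19 ≈ 8.7178 ✓.


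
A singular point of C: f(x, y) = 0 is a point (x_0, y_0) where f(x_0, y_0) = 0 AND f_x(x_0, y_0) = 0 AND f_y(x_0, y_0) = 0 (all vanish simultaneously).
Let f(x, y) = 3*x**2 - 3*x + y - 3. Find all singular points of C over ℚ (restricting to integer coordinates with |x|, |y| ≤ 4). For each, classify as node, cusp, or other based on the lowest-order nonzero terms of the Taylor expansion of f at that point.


No singular points in the scanned grid; C is smooth there.

Compute partial derivatives:
  f_x = 6*x - 3.
  f_y = 1.
f_y = 1 is a nonzero constant, so f_y never vanishes: no point (x, y) can satisfy f = f_x = f_y = 0. In particular no (x, y) ∈ {−4, ..., 4}² is singular; the curve is smooth.


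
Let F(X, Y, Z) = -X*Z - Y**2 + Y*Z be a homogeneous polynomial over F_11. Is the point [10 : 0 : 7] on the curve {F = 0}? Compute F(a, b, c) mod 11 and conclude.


F(10,0,7) ≡ 7 (mod 11); P is NOT on the curve.

Evaluate F(10, 0, 7) term-by-term (mod 11).
  -X*Z ↦ -1·10·1·7 = -70
  -Y**2 ↦ -1·1·0·1 = 0
  Y*Z ↦ 1·1·0·7 = 0
Sum: F(10, 0, 7) = (-70) + (0) + (0) = -70.
Reducing mod 11: -70 ≡ 7 (mod 11).
Since F(a, b, c) ≡ 7 ≠ 0 (mod 11), P does NOT lie on the curve.


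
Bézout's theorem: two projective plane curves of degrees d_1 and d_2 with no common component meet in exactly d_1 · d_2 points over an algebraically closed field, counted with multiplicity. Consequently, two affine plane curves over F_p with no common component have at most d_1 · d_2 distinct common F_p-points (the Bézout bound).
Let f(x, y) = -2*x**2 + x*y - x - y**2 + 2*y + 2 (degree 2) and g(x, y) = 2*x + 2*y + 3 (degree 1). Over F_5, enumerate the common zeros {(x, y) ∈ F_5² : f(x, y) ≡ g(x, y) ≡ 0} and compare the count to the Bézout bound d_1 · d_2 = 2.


Common zeros: ∅; count = 0; Bézout bound = 2.

deg(f) = 2, deg(g) = 1, so Bézout bound = 2.
Scan x ∈ F_5. For each x, list the y ∈ F_5 with f(x, y) ≡ 0 and those with g(x, y) ≡ 0 (mod 5); the common zeros in that column are the intersection.
  x = 0: f ≡ 0 at y ∈ ∅; g ≡ 0 at y ∈ {1}; common: ∅.
  x = 1: f ≡ 0 at y ∈ {4}; g ≡ 0 at y ∈ {0}; common: ∅.
  x = 2: f ≡ 0 at y ∈ {1, 3}; g ≡ 0 at y ∈ {4}; common: ∅.
  x = 3: f ≡ 0 at y ∈ {1, 4}; g ≡ 0 at y ∈ {3}; common: ∅.
  x = 4: f ≡ 0 at y ∈ {3}; g ≡ 0 at y ∈ {2}; common: ∅.
Collecting: common zeros = ∅, so the count is 0.
Comparison with the Bézout bound: 0 ≤ 2 = deg(f)·deg(g), as expected for curves with no common component (the affine F_5-count falls short of the bound because intersections may lie at infinity, over extension fields, or carry multiplicity).


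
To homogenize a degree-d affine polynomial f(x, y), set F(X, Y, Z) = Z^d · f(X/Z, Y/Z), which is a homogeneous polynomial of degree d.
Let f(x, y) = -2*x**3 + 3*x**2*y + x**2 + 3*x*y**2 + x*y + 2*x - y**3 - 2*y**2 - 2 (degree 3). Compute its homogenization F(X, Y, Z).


F(X, Y, Z) = -2*X**3 + 3*X**2*Y + X**2*Z + 3*X*Y**2 + X*Y*Z + 2*X*Z**2 - Y**3 - 2*Y**2*Z - 2*Z**3

deg(f) = 3.
Substitute x = X/Z, y = Y/Z into f, then multiply by Z^3.
  monomial -2·x^3·y^0 ↦ -2·X^3·Y^0·Z^0.
  monomial 3·x^2·y^1 ↦ 3·X^2·Y^1·Z^0.
  monomial 1·x^2·y^0 ↦ 1·X^2·Y^0·Z^1.
  monomial 3·x^1·y^2 ↦ 3·X^1·Y^2·Z^0.
  monomial 1·x^1·y^1 ↦ 1·X^1·Y^1·Z^1.
  monomial 2·x^1·y^0 ↦ 2·X^1·Y^0·Z^2.
  monomial -1·x^0·y^3 ↦ -1·X^0·Y^3·Z^0.
  monomial -2·x^0·y^2 ↦ -2·X^0·Y^2·Z^1.
  monomial -2·x^0·y^0 ↦ -2·X^0·Y^0·Z^3.
Collecting: F(X, Y, Z) = -2*X**3 + 3*X**2*Y + X**2*Z + 3*X*Y**2 + X*Y*Z + 2*X*Z**2 - Y**3 - 2*Y**2*Z - 2*Z**3.


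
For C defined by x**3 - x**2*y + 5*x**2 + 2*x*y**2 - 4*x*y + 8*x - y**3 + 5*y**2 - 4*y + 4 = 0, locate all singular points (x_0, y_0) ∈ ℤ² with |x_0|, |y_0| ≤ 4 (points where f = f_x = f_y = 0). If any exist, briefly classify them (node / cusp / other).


Singular points: {(-2, 0)}; classification: node.

Compute partial derivatives:
  f_x = 3*x**2 - 2*x*y + 10*x + 2*y**2 - 4*y + 8.
  f_y = -x**2 + 4*x*y - 4*x - 3*y**2 + 10*y - 4.
Scan x_0 ∈ {−4, ..., 4}. For each x_0, f_y(x_0, y) is a polynomial in y; find its integer roots y ∈ {−4, ..., 4}, then test f_x and f at those candidates.
  x = -4: f_y(-4, y) = -3*y**2 - 6*y - 4; no integer root y with |y| ≤ 4.
  x = -3: f_y(-3, y) = -3*y**2 - 2*y - 1; no integer root y with |y| ≤ 4.
  x = -2: f_y(-2, y) = -3*y**2 + 2*y; vanishes at y ∈ {0}. (-2, 0): f_x = 0, f = 0 — SINGULAR.
  x = -1: f_y(-1, y) = -3*y**2 + 6*y - 1; no integer root y with |y| ≤ 4.
  x = 0: f_y(0, y) = -3*y**2 + 10*y - 4; no integer root y with |y| ≤ 4.
  x = 1: f_y(1, y) = -3*y**2 + 14*y - 9; no integer root y with |y| ≤ 4.
  x = 2: f_y(2, y) = -3*y**2 + 18*y - 16; no integer root y with |y| ≤ 4.
  x = 3: f_y(3, y) = -3*y**2 + 22*y - 25; no integer root y with |y| ≤ 4.
  x = 4: f_y(4, y) = -3*y**2 + 26*y - 36; no integer root y with |y| ≤ 4.
Only singular point on the grid: (-2, 0).
Classify: substitute x = -2 + u, y = 0 + v and expand: f = u**3 - u**2*v - u**2 + 2*u*v**2 - v**3 + v**2.
No constant or linear terms (consistent with a singular point). Quadratic part: -u**2 + v**2. Cubic part: u**3 - u**2*v + 2*u*v**2 - v**3.
The quadratic part v**2 - u**2 = (v − u)(v + u) splits into two distinct linear factors, so there are two distinct tangent lines y − 0 = ±(x − -2) — this is a node (ordinary double point).
Classification: node.


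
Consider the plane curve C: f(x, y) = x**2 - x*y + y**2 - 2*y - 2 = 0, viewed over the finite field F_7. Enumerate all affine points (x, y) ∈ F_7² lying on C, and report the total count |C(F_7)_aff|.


Affine F_7-points: {(2, 5), (2, 6), (3, 0), (3, 5), (4, 0), (4, 6)}; count = 6.

For each of the 49 pairs (x, y) ∈ F_7², evaluate f(x, y) mod 7. Record the zeros.
  x = 0: [0↦5, 1↦4, 2↦5, 3↦1, 4↦6, 5↦6, 6↦1]  zeros at y ∈ ∅
  x = 1: [0↦6, 1↦4, 2↦4, 3↦6, 4↦3, 5↦2, 6↦3]  zeros at y ∈ ∅
  x = 2: [0↦2, 1↦6, 2↦5, 3↦6, 4↦2, 5↦0, 6↦0]  zeros at y ∈ {5, 6}
  x = 3: [0↦0, 1↦3, 2↦1, 3↦1, 4↦3, 5↦0, 6↦6]  zeros at y ∈ {0, 5}
  x = 4: [0↦0, 1↦2, 2↦6, 3↦5, 4↦6, 5↦2, 6↦0]  zeros at y ∈ {0, 6}
  x = 5: [0↦2, 1↦3, 2↦6, 3↦4, 4↦4, 5↦6, 6↦3]  zeros at y ∈ ∅
  x = 6: [0↦6, 1↦6, 2↦1, 3↦5, 4↦4, 5↦5, 6↦1]  zeros at y ∈ ∅
Collecting zeros: affine points = {(2, 5), (2, 6), (3, 0), (3, 5), (4, 0), (4, 6)}.
Total count |C(F_7)_aff| = 6.


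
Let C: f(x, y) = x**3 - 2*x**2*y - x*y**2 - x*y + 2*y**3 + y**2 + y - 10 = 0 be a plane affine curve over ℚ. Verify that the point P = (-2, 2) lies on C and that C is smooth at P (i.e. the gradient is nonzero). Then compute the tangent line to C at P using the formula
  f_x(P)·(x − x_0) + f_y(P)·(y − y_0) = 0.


Tangent line at P: 22*x + 31*y - 18 = 0.

Step 1: f(-2, 2) = 0, so P lies on C.
Step 2: partial derivatives
  f_x(x, y) = 3*x**2 - 4*x*y - y**2 - y, f_y(x, y) = -2*x**2 - 2*x*y - x + 6*y**2 + 2*y + 1.
  f_x(P) = 22, f_y(P) = 31 (gradient nonzero, so P is smooth).
Step 3: tangent line at P: 22·(x − -2) + 31·(y − 2) = 0.
Expanding: 22*x + 31*y - 18 = 0.


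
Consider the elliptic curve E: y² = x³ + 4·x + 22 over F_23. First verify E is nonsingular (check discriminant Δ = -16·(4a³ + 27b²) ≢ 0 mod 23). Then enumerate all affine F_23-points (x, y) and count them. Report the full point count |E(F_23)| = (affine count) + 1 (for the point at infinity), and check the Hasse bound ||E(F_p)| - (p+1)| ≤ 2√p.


Affine points = {(1, 2), (1, 21), (5, 11), (5, 12), (6, 3), (6, 20), (7, 5), (7, 18), (10, 2), (10, 21), (12, 2), (12, 21), (14, 4), (14, 19), (17, 9), (17, 14), (20, 11), (20, 12), (21, 11), (21, 12)}; affine count = 20; |E(F_23)| = 21.

Discriminant check: Δ ∝ 4a³ + 27b² = 4·4³ + 27·22² = 4·64 + 27·484 ≡ 7 (mod 23). Nonzero ⇒ E is nonsingular.
For each x ∈ F_23, compute rhs = x³ + 4·x + 22 mod 23, then count y ∈ F_23 with y² ≡ rhs.
  x = 0: rhs = 22, matching y values: none (0 points).
  x = 1: rhs = 4, matching y values: 2, 21 (2 points).
  x = 2: rhs = 15, matching y values: none (0 points).
  x = 3: rhs = 15, matching y values: none (0 points).
  x = 4: rhs = 10, matching y values: none (0 points).
  x = 5: rhs = 6, matching y values: 11, 12 (2 points).
  x = 6: rhs = 9, matching y values: 3, 20 (2 points).
  x = 7: rhs = 2, matching y values: 5, 18 (2 points).
  x = 8: rhs = 14, matching y values: none (0 points).
  x = 9: rhs = 5, matching y values: none (0 points).
  x = 10: rhs = 4, matching y values: 2, 21 (2 points).
  x = 11: rhs = 17, matching y values: none (0 points).
  x = 12: rhs = 4, matching y values: 2, 21 (2 points).
  x = 13: rhs = 17, matching y values: none (0 points).
  x = 14: rhs = 16, matching y values: 4, 19 (2 points).
  x = 15: rhs = 7, matching y values: none (0 points).
  x = 16: rhs = 19, matching y values: none (0 points).
  x = 17: rhs = 12, matching y values: 9, 14 (2 points).
  x = 18: rhs = 15, matching y values: none (0 points).
  x = 19: rhs = 11, matching y values: none (0 points).
  x = 20: rhs = 6, matching y values: 11, 12 (2 points).
  x = 21: rhs = 6, matching y values: 11, 12 (2 points).
  x = 22: rhs = 17, matching y values: none (0 points).
Total affine count: 20.
Full point count |E(F_23)| = 20 + 1 = 21.
Hasse bound: |21 − (23+1)| = |-3| = 3 ≤ 2√23 ≈ 9.5917 ✓.


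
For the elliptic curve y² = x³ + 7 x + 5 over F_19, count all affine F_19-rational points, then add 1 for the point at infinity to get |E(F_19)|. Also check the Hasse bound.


Affine points = {(0, 9), (0, 10), (6, 4), (6, 15), (7, 6), (7, 13), (10, 7), (10, 12), (11, 8), (11, 11), (14, 4), (14, 15), (18, 4), (18, 15)}; affine count = 14; |E(F_19)| = 15.

Discriminant check: Δ ∝ 4a³ + 27b² = 4·7³ + 27·5² = 4·343 + 27·25 ≡ 14 (mod 19). Nonzero ⇒ E is nonsingular.
For each x ∈ F_19, compute rhs = x³ + 7·x + 5 mod 19, then count y ∈ F_19 with y² ≡ rhs.
  x = 0: rhs = 5, matching y values: 9, 10 (2 points).
  x = 1: rhs = 13, matching y values: none (0 points).
  x = 2: rhs = 8, matching y values: none (0 points).
  x = 3: rhs = 15, matching y values: none (0 points).
  x = 4: rhs = 2, matching y values: none (0 points).
  x = 5: rhs = 13, matching y values: none (0 points).
  x = 6: rhs = 16, matching y values: 4, 15 (2 points).
  x = 7: rhs = 17, matching y values: 6, 13 (2 points).
  x = 8: rhs = 3, matching y values: none (0 points).
  x = 9: rhs = 18, matching y values: none (0 points).
  x = 10: rhs = 11, matching y values: 7, 12 (2 points).
  x = 11: rhs = 7, matching y values: 8, 11 (2 points).
  x = 12: rhs = 12, matching y values: none (0 points).
  x = 13: rhs = 13, matching y values: none (0 points).
  x = 14: rhs = 16, matching y values: 4, 15 (2 points).
  x = 15: rhs = 8, matching y values: none (0 points).
  x = 16: rhs = 14, matching y values: none (0 points).
  x = 17: rhs = 2, matching y values: none (0 points).
  x = 18: rhs = 16, matching y values: 4, 15 (2 points).
Total affine count: 14.
Full point count |E(F_19)| = 14 + 1 = 15.
Hasse bound: |15 − (19+1)| = |-5| = 5 ≤ 2√19 ≈ 8.7178 ✓.


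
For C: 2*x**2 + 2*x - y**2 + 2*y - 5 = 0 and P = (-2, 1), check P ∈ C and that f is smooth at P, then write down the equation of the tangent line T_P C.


Tangent line at P: -6*x - 12 = 0.

Step 1: f(-2, 1) = 0, so P lies on C.
Step 2: partial derivatives
  f_x(x, y) = 4*x + 2, f_y(x, y) = 2 - 2*y.
  f_x(P) = -6, f_y(P) = 0 (gradient nonzero, so P is smooth).
Step 3: tangent line at P: -6·(x − -2) + 0·(y − 1) = 0.
Expanding: -6*x - 12 = 0.


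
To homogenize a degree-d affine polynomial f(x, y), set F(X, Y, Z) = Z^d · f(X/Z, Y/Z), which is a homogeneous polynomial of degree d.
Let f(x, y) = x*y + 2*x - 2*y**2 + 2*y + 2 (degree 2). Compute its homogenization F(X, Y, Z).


F(X, Y, Z) = X*Y + 2*X*Z - 2*Y**2 + 2*Y*Z + 2*Z**2

deg(f) = 2.
Substitute x = X/Z, y = Y/Z into f, then multiply by Z^2.
  monomial 1·x^1·y^1 ↦ 1·X^1·Y^1·Z^0.
  monomial 2·x^1·y^0 ↦ 2·X^1·Y^0·Z^1.
  monomial -2·x^0·y^2 ↦ -2·X^0·Y^2·Z^0.
  monomial 2·x^0·y^1 ↦ 2·X^0·Y^1·Z^1.
  monomial 2·x^0·y^0 ↦ 2·X^0·Y^0·Z^2.
Collecting: F(X, Y, Z) = X*Y + 2*X*Z - 2*Y**2 + 2*Y*Z + 2*Z**2.


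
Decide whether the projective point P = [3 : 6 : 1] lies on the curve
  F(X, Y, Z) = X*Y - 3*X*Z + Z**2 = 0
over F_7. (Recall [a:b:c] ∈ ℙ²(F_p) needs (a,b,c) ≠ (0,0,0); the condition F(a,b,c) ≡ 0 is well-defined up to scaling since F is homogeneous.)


F(3,6,1) ≡ 3 (mod 7); P is NOT on the curve.

Evaluate F(3, 6, 1) term-by-term (mod 7).
  X*Y ↦ 1·3·6·1 = 18
  -3*X*Z ↦ -3·3·1·1 = -9
  Z**2 ↦ 1·1·1·1 = 1
Sum: F(3, 6, 1) = (18) + (-9) + (1) = 10.
Reducing mod 7: 10 ≡ 3 (mod 7).
Since F(a, b, c) ≡ 3 ≠ 0 (mod 7), P does NOT lie on the curve.


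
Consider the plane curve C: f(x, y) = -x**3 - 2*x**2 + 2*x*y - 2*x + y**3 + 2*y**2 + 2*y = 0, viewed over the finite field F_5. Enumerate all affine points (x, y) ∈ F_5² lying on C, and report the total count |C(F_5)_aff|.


Affine F_5-points: {(0, 0), (0, 1), (0, 2), (1, 0), (2, 0), (2, 4), (3, 1)}; count = 7.

For each of the 25 pairs (x, y) ∈ F_5², evaluate f(x, y) mod 5. Record the zeros.
  x = 0: [0↦0, 1↦0, 2↦0, 3↦1, 4↦4]  zeros at y ∈ {0, 1, 2}
  x = 1: [0↦0, 1↦2, 2↦4, 3↦2, 4↦2]  zeros at y ∈ {0}
  x = 2: [0↦0, 1↦4, 2↦3, 3↦3, 4↦0]  zeros at y ∈ {0, 4}
  x = 3: [0↦4, 1↦0, 2↦1, 3↦3, 4↦2]  zeros at y ∈ {1}
  x = 4: [0↦1, 1↦4, 2↦2, 3↦1, 4↦2]  zeros at y ∈ ∅
Collecting zeros: affine points = {(0, 0), (0, 1), (0, 2), (1, 0), (2, 0), (2, 4), (3, 1)}.
Total count |C(F_5)_aff| = 7.


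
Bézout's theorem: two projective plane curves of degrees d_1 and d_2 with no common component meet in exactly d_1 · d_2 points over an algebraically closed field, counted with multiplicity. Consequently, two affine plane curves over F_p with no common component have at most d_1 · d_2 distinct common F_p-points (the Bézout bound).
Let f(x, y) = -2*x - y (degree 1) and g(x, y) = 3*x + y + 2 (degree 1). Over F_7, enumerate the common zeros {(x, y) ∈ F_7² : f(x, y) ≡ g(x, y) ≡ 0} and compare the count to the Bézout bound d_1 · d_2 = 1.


Common zeros: {(5, 4)}; count = 1; Bézout bound = 1.

deg(f) = 1, deg(g) = 1, so Bézout bound = 1.
Scan x ∈ F_7. For each x, list the y ∈ F_7 with f(x, y) ≡ 0 and those with g(x, y) ≡ 0 (mod 7); the common zeros in that column are the intersection.
  x = 0: f ≡ 0 at y ∈ {0}; g ≡ 0 at y ∈ {5}; common: ∅.
  x = 1: f ≡ 0 at y ∈ {5}; g ≡ 0 at y ∈ {2}; common: ∅.
  x = 2: f ≡ 0 at y ∈ {3}; g ≡ 0 at y ∈ {6}; common: ∅.
  x = 3: f ≡ 0 at y ∈ {1}; g ≡ 0 at y ∈ {3}; common: ∅.
  x = 4: f ≡ 0 at y ∈ {6}; g ≡ 0 at y ∈ {0}; common: ∅.
  x = 5: f ≡ 0 at y ∈ {4}; g ≡ 0 at y ∈ {4}; common: {4}.
  x = 6: f ≡ 0 at y ∈ {2}; g ≡ 0 at y ∈ {1}; common: ∅.
Collecting: common zeros = {(5, 4)}, so the count is 1.
Comparison with the Bézout bound: 1 ≤ 1 = deg(f)·deg(g), as expected for curves with no common component (the bound is attained).


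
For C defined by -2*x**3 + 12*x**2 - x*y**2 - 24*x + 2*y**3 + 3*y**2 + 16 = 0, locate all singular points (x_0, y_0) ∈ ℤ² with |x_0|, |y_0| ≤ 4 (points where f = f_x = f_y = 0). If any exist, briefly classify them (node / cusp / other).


Singular points: {(2, 0)}; classification: cusp.

Compute partial derivatives:
  f_x = -6*x**2 + 24*x - y**2 - 24.
  f_y = -2*x*y + 6*y**2 + 6*y.
Scan x_0 ∈ {−4, ..., 4}. For each x_0, f_y(x_0, y) is a polynomial in y; find its integer roots y ∈ {−4, ..., 4}, then test f_x and f at those candidates.
  x = -4: f_y(-4, y) = 6*y**2 + 14*y; vanishes at y ∈ {0}. (-4, 0): f_x = -216 ≠ 0.
  x = -3: f_y(-3, y) = 6*y**2 + 12*y; vanishes at y ∈ {-2, 0}. (-3, -2): f_x = -154 ≠ 0; (-3, 0): f_x = -150 ≠ 0.
  x = -2: f_y(-2, y) = 6*y**2 + 10*y; vanishes at y ∈ {0}. (-2, 0): f_x = -96 ≠ 0.
  x = -1: f_y(-1, y) = 6*y**2 + 8*y; vanishes at y ∈ {0}. (-1, 0): f_x = -54 ≠ 0.
  x = 0: f_y(0, y) = 6*y**2 + 6*y; vanishes at y ∈ {-1, 0}. (0, -1): f_x = -25 ≠ 0; (0, 0): f_x = -24 ≠ 0.
  x = 1: f_y(1, y) = 6*y**2 + 4*y; vanishes at y ∈ {0}. (1, 0): f_x = -6 ≠ 0.
  x = 2: f_y(2, y) = 6*y**2 + 2*y; vanishes at y ∈ {0}. (2, 0): f_x = 0, f = 0 — SINGULAR.
  x = 3: f_y(3, y) = 6*y**2; vanishes at y ∈ {0}. (3, 0): f_x = -6 ≠ 0.
  x = 4: f_y(4, y) = 6*y**2 - 2*y; vanishes at y ∈ {0}. (4, 0): f_x = -24 ≠ 0.
Only singular point on the grid: (2, 0).
Classify: substitute x = 2 + u, y = 0 + v and expand: f = -2*u**3 - u*v**2 + 2*v**3 + v**2.
No constant or linear terms (consistent with a singular point). Quadratic part: v**2. Cubic part: -2*u**3 - u*v**2 + 2*v**3.
The quadratic part v**2 is a perfect square, so there is a single (double) tangent line v = 0, i.e. y = 0. Restricting the cubic part to that line (v = 0) leaves -2*u**3 ≠ 0, so f is not divisible by v and the branch is v² ≈ 2*u**3 to lowest order — this is a cusp.
Classification: cusp.
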